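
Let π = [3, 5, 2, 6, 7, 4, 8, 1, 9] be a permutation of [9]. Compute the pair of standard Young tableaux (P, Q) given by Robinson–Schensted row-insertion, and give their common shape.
P = [1, 4, 6, 7, 8, 9] / [2, 5] / [3];  Q = [1, 2, 4, 5, 7, 9] / [3, 6] / [8];  common shape = (6, 2, 1)

Row-insert the values π_1, π_2, … into P one at a time, bumping the leftmost entry strictly greater than the inserted value down to the next row. The recording tableau Q records, in position (i, j), the step at which that cell was added to P.
  Insert 3 (step 1): P = [3];  Q = [1]
  Insert 5 (step 2): P = [3, 5];  Q = [1, 2]
  Insert 2 (step 3): P = [2, 5] / [3];  Q = [1, 2] / [3]
  Insert 6 (step 4): P = [2, 5, 6] / [3];  Q = [1, 2, 4] / [3]
  Insert 7 (step 5): P = [2, 5, 6, 7] / [3];  Q = [1, 2, 4, 5] / [3]
  Insert 4 (step 6): P = [2, 4, 6, 7] / [3, 5];  Q = [1, 2, 4, 5] / [3, 6]
  Insert 8 (step 7): P = [2, 4, 6, 7, 8] / [3, 5];  Q = [1, 2, 4, 5, 7] / [3, 6]
  Insert 1 (step 8): P = [1, 4, 6, 7, 8] / [2, 5] / [3];  Q = [1, 2, 4, 5, 7] / [3, 6] / [8]
  Insert 9 (step 9): P = [1, 4, 6, 7, 8, 9] / [2, 5] / [3];  Q = [1, 2, 4, 5, 7, 9] / [3, 6] / [8]
Final shape: (6, 2, 1).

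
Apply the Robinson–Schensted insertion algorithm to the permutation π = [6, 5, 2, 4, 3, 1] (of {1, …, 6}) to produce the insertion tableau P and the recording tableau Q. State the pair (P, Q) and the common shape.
P = [1, 3] / [2] / [4] / [5] / [6];  Q = [1, 4] / [2] / [3] / [5] / [6];  common shape = (2, 1, 1, 1, 1)

Row-insert the values π_1, π_2, … into P one at a time, bumping the leftmost entry strictly greater than the inserted value down to the next row. The recording tableau Q records, in position (i, j), the step at which that cell was added to P.
  Insert 6 (step 1): P = [6];  Q = [1]
  Insert 5 (step 2): P = [5] / [6];  Q = [1] / [2]
  Insert 2 (step 3): P = [2] / [5] / [6];  Q = [1] / [2] / [3]
  Insert 4 (step 4): P = [2, 4] / [5] / [6];  Q = [1, 4] / [2] / [3]
  Insert 3 (step 5): P = [2, 3] / [4] / [5] / [6];  Q = [1, 4] / [2] / [3] / [5]
  Insert 1 (step 6): P = [1, 3] / [2] / [4] / [5] / [6];  Q = [1, 4] / [2] / [3] / [5] / [6]
Final shape: (2, 1, 1, 1, 1).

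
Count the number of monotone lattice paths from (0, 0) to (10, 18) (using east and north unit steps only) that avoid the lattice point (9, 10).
Number of paths = 12291708

Total paths from (0, 0) to (10, 18): C(28, 10) = 13123110. Paths through (9, 10): (paths (0, 0) → (9, 10)) × (paths (9, 10) → (10, 18)) = C(19, 9) · C(9, 1) = 92378 · 9 = 831402. Avoidance count = 13123110 − 831402 = 12291708.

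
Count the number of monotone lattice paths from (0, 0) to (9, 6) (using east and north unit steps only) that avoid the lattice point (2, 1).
Number of paths = 2629

Total paths from (0, 0) to (9, 6): C(15, 9) = 5005. Paths through (2, 1): (paths (0, 0) → (2, 1)) × (paths (2, 1) → (9, 6)) = C(3, 2) · C(12, 7) = 3 · 792 = 2376. Avoidance count = 5005 − 2376 = 2629.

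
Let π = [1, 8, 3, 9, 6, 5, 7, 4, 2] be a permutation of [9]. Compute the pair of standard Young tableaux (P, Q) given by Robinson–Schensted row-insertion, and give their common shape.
P = [1, 2, 4, 7] / [3, 9] / [5] / [6] / [8];  Q = [1, 2, 4, 7] / [3, 5] / [6] / [8] / [9];  common shape = (4, 2, 1, 1, 1)

Row-insert the values π_1, π_2, … into P one at a time, bumping the leftmost entry strictly greater than the inserted value down to the next row. The recording tableau Q records, in position (i, j), the step at which that cell was added to P.
  Insert 1 (step 1): P = [1];  Q = [1]
  Insert 8 (step 2): P = [1, 8];  Q = [1, 2]
  Insert 3 (step 3): P = [1, 3] / [8];  Q = [1, 2] / [3]
  Insert 9 (step 4): P = [1, 3, 9] / [8];  Q = [1, 2, 4] / [3]
  Insert 6 (step 5): P = [1, 3, 6] / [8, 9];  Q = [1, 2, 4] / [3, 5]
  Insert 5 (step 6): P = [1, 3, 5] / [6, 9] / [8];  Q = [1, 2, 4] / [3, 5] / [6]
  Insert 7 (step 7): P = [1, 3, 5, 7] / [6, 9] / [8];  Q = [1, 2, 4, 7] / [3, 5] / [6]
  Insert 4 (step 8): P = [1, 3, 4, 7] / [5, 9] / [6] / [8];  Q = [1, 2, 4, 7] / [3, 5] / [6] / [8]
  Insert 2 (step 9): P = [1, 2, 4, 7] / [3, 9] / [5] / [6] / [8];  Q = [1, 2, 4, 7] / [3, 5] / [6] / [8] / [9]
Final shape: (4, 2, 1, 1, 1).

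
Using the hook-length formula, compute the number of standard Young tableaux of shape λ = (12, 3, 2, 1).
# SYT of shape (12, 3, 2, 1) = 182784

Hook-length formula: f^λ = n! / Π hook(c), product over all cells c of the Young diagram. For λ = (12, 3, 2, 1), n = 18 boxes. Hook lengths by row (left-to-right, top-to-bottom): [15, 13, 11, 9, 8, 7, 6, 5, 4, 3, 2, 1]; [5, 3, 1]; [3, 1]; [1]. Product of hooks = 35026992000. So f^λ = 18! / 35026992000 = 6402373705728000 / 35026992000 = 182784.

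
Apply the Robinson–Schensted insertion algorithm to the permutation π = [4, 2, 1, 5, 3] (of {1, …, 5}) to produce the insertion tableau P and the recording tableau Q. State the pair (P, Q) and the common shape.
P = [1, 3] / [2, 5] / [4];  Q = [1, 4] / [2, 5] / [3];  common shape = (2, 2, 1)

Row-insert the values π_1, π_2, … into P one at a time, bumping the leftmost entry strictly greater than the inserted value down to the next row. The recording tableau Q records, in position (i, j), the step at which that cell was added to P.
  Insert 4 (step 1): P = [4];  Q = [1]
  Insert 2 (step 2): P = [2] / [4];  Q = [1] / [2]
  Insert 1 (step 3): P = [1] / [2] / [4];  Q = [1] / [2] / [3]
  Insert 5 (step 4): P = [1, 5] / [2] / [4];  Q = [1, 4] / [2] / [3]
  Insert 3 (step 5): P = [1, 3] / [2, 5] / [4];  Q = [1, 4] / [2, 5] / [3]
Final shape: (2, 2, 1).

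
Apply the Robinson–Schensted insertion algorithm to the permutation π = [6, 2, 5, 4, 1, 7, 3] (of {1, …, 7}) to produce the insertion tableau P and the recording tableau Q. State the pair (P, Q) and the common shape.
P = [1, 3, 7] / [2, 4] / [5] / [6];  Q = [1, 3, 6] / [2, 7] / [4] / [5];  common shape = (3, 2, 1, 1)

Row-insert the values π_1, π_2, … into P one at a time, bumping the leftmost entry strictly greater than the inserted value down to the next row. The recording tableau Q records, in position (i, j), the step at which that cell was added to P.
  Insert 6 (step 1): P = [6];  Q = [1]
  Insert 2 (step 2): P = [2] / [6];  Q = [1] / [2]
  Insert 5 (step 3): P = [2, 5] / [6];  Q = [1, 3] / [2]
  Insert 4 (step 4): P = [2, 4] / [5] / [6];  Q = [1, 3] / [2] / [4]
  Insert 1 (step 5): P = [1, 4] / [2] / [5] / [6];  Q = [1, 3] / [2] / [4] / [5]
  Insert 7 (step 6): P = [1, 4, 7] / [2] / [5] / [6];  Q = [1, 3, 6] / [2] / [4] / [5]
  Insert 3 (step 7): P = [1, 3, 7] / [2, 4] / [5] / [6];  Q = [1, 3, 6] / [2, 7] / [4] / [5]
Final shape: (3, 2, 1, 1).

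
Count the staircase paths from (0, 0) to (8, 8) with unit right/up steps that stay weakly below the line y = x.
C_8 = 1430

These NE paths below the diagonal are counted by the Catalan number C_n = (1/(n + 1)) · C(2n, n). For n = 8: C_8 = (1/9) · C(16, 8) = 12870/9 = 1430.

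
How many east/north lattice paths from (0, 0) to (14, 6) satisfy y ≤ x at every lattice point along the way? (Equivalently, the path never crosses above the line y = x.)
Number of paths = 23256

By the reflection principle (André's argument), the number of monotone paths to (14, 6) with n ≤ m that never go above y = x is C(20, 14) − C(20, 15) = 38760 − 15504 = 23256.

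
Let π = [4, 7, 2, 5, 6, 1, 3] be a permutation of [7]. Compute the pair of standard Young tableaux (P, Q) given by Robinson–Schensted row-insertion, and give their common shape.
P = [1, 3, 6] / [2, 5] / [4, 7];  Q = [1, 2, 5] / [3, 4] / [6, 7];  common shape = (3, 2, 2)

Row-insert the values π_1, π_2, … into P one at a time, bumping the leftmost entry strictly greater than the inserted value down to the next row. The recording tableau Q records, in position (i, j), the step at which that cell was added to P.
  Insert 4 (step 1): P = [4];  Q = [1]
  Insert 7 (step 2): P = [4, 7];  Q = [1, 2]
  Insert 2 (step 3): P = [2, 7] / [4];  Q = [1, 2] / [3]
  Insert 5 (step 4): P = [2, 5] / [4, 7];  Q = [1, 2] / [3, 4]
  Insert 6 (step 5): P = [2, 5, 6] / [4, 7];  Q = [1, 2, 5] / [3, 4]
  Insert 1 (step 6): P = [1, 5, 6] / [2, 7] / [4];  Q = [1, 2, 5] / [3, 4] / [6]
  Insert 3 (step 7): P = [1, 3, 6] / [2, 5] / [4, 7];  Q = [1, 2, 5] / [3, 4] / [6, 7]
Final shape: (3, 2, 2).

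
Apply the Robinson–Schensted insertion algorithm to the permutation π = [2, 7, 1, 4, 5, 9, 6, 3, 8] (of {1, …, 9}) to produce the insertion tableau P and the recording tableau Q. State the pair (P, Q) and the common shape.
P = [1, 3, 5, 6, 8] / [2, 4, 9] / [7];  Q = [1, 2, 5, 6, 9] / [3, 4, 7] / [8];  common shape = (5, 3, 1)

Row-insert the values π_1, π_2, … into P one at a time, bumping the leftmost entry strictly greater than the inserted value down to the next row. The recording tableau Q records, in position (i, j), the step at which that cell was added to P.
  Insert 2 (step 1): P = [2];  Q = [1]
  Insert 7 (step 2): P = [2, 7];  Q = [1, 2]
  Insert 1 (step 3): P = [1, 7] / [2];  Q = [1, 2] / [3]
  Insert 4 (step 4): P = [1, 4] / [2, 7];  Q = [1, 2] / [3, 4]
  Insert 5 (step 5): P = [1, 4, 5] / [2, 7];  Q = [1, 2, 5] / [3, 4]
  Insert 9 (step 6): P = [1, 4, 5, 9] / [2, 7];  Q = [1, 2, 5, 6] / [3, 4]
  Insert 6 (step 7): P = [1, 4, 5, 6] / [2, 7, 9];  Q = [1, 2, 5, 6] / [3, 4, 7]
  Insert 3 (step 8): P = [1, 3, 5, 6] / [2, 4, 9] / [7];  Q = [1, 2, 5, 6] / [3, 4, 7] / [8]
  Insert 8 (step 9): P = [1, 3, 5, 6, 8] / [2, 4, 9] / [7];  Q = [1, 2, 5, 6, 9] / [3, 4, 7] / [8]
Final shape: (5, 3, 1).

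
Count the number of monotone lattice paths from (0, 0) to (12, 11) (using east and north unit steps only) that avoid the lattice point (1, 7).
Number of paths = 1341158

Total paths from (0, 0) to (12, 11): C(23, 12) = 1352078. Paths through (1, 7): (paths (0, 0) → (1, 7)) × (paths (1, 7) → (12, 11)) = C(8, 1) · C(15, 11) = 8 · 1365 = 10920. Avoidance count = 1352078 − 10920 = 1341158.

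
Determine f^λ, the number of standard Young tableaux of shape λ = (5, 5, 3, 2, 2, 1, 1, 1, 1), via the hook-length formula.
# SYT of shape (5, 5, 3, 2, 2, 1, 1, 1, 1) = 335758500

Hook-length formula: f^λ = n! / Π hook(c), product over all cells c of the Young diagram. For λ = (5, 5, 3, 2, 2, 1, 1, 1, 1), n = 21 boxes. Hook lengths by row (left-to-right, top-to-bottom): [13, 8, 5, 3, 2]; [12, 7, 4, 2, 1]; [9, 4, 1]; [7, 2]; [6, 1]; [4]; [3]; [2]; [1]. Product of hooks = 152165744640. So f^λ = 21! / 152165744640 = 51090942171709440000 / 152165744640 = 335758500.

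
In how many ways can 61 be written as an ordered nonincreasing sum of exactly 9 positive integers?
p(61, 9 parts) = 57358

Partitions of n into exactly k parts are in bijection with partitions of n − k into at most k parts (subtract 1 from each part). So p(61, exactly 9) = p(52, parts ≤ 9). Computing via the recurrence p(m, j) = p(m, j−1) + p(m−j, j) gives 57358.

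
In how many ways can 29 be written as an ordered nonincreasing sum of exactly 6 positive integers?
p(29, 6 parts) = 454

Partitions of n into exactly k parts are in bijection with partitions of n − k into at most k parts (subtract 1 from each part). So p(29, exactly 6) = p(23, parts ≤ 6). Computing via the recurrence p(m, j) = p(m, j−1) + p(m−j, j) gives 454.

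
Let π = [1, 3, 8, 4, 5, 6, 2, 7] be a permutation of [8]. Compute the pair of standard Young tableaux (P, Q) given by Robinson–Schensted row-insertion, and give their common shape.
P = [1, 2, 4, 5, 6, 7] / [3] / [8];  Q = [1, 2, 3, 5, 6, 8] / [4] / [7];  common shape = (6, 1, 1)

Row-insert the values π_1, π_2, … into P one at a time, bumping the leftmost entry strictly greater than the inserted value down to the next row. The recording tableau Q records, in position (i, j), the step at which that cell was added to P.
  Insert 1 (step 1): P = [1];  Q = [1]
  Insert 3 (step 2): P = [1, 3];  Q = [1, 2]
  Insert 8 (step 3): P = [1, 3, 8];  Q = [1, 2, 3]
  Insert 4 (step 4): P = [1, 3, 4] / [8];  Q = [1, 2, 3] / [4]
  Insert 5 (step 5): P = [1, 3, 4, 5] / [8];  Q = [1, 2, 3, 5] / [4]
  Insert 6 (step 6): P = [1, 3, 4, 5, 6] / [8];  Q = [1, 2, 3, 5, 6] / [4]
  Insert 2 (step 7): P = [1, 2, 4, 5, 6] / [3] / [8];  Q = [1, 2, 3, 5, 6] / [4] / [7]
  Insert 7 (step 8): P = [1, 2, 4, 5, 6, 7] / [3] / [8];  Q = [1, 2, 3, 5, 6, 8] / [4] / [7]
Final shape: (6, 1, 1).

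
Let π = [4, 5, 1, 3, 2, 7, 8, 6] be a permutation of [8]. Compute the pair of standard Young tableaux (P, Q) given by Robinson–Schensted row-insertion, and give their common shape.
P = [1, 2, 6, 8] / [3, 5, 7] / [4];  Q = [1, 2, 6, 7] / [3, 4, 8] / [5];  common shape = (4, 3, 1)

Row-insert the values π_1, π_2, … into P one at a time, bumping the leftmost entry strictly greater than the inserted value down to the next row. The recording tableau Q records, in position (i, j), the step at which that cell was added to P.
  Insert 4 (step 1): P = [4];  Q = [1]
  Insert 5 (step 2): P = [4, 5];  Q = [1, 2]
  Insert 1 (step 3): P = [1, 5] / [4];  Q = [1, 2] / [3]
  Insert 3 (step 4): P = [1, 3] / [4, 5];  Q = [1, 2] / [3, 4]
  Insert 2 (step 5): P = [1, 2] / [3, 5] / [4];  Q = [1, 2] / [3, 4] / [5]
  Insert 7 (step 6): P = [1, 2, 7] / [3, 5] / [4];  Q = [1, 2, 6] / [3, 4] / [5]
  Insert 8 (step 7): P = [1, 2, 7, 8] / [3, 5] / [4];  Q = [1, 2, 6, 7] / [3, 4] / [5]
  Insert 6 (step 8): P = [1, 2, 6, 8] / [3, 5, 7] / [4];  Q = [1, 2, 6, 7] / [3, 4, 8] / [5]
Final shape: (4, 3, 1).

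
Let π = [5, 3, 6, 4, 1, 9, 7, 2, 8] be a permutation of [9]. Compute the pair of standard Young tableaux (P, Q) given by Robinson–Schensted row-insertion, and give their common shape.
P = [1, 2, 7, 8] / [3, 4, 9] / [5, 6];  Q = [1, 3, 6, 9] / [2, 4, 7] / [5, 8];  common shape = (4, 3, 2)

Row-insert the values π_1, π_2, … into P one at a time, bumping the leftmost entry strictly greater than the inserted value down to the next row. The recording tableau Q records, in position (i, j), the step at which that cell was added to P.
  Insert 5 (step 1): P = [5];  Q = [1]
  Insert 3 (step 2): P = [3] / [5];  Q = [1] / [2]
  Insert 6 (step 3): P = [3, 6] / [5];  Q = [1, 3] / [2]
  Insert 4 (step 4): P = [3, 4] / [5, 6];  Q = [1, 3] / [2, 4]
  Insert 1 (step 5): P = [1, 4] / [3, 6] / [5];  Q = [1, 3] / [2, 4] / [5]
  Insert 9 (step 6): P = [1, 4, 9] / [3, 6] / [5];  Q = [1, 3, 6] / [2, 4] / [5]
  Insert 7 (step 7): P = [1, 4, 7] / [3, 6, 9] / [5];  Q = [1, 3, 6] / [2, 4, 7] / [5]
  Insert 2 (step 8): P = [1, 2, 7] / [3, 4, 9] / [5, 6];  Q = [1, 3, 6] / [2, 4, 7] / [5, 8]
  Insert 8 (step 9): P = [1, 2, 7, 8] / [3, 4, 9] / [5, 6];  Q = [1, 3, 6, 9] / [2, 4, 7] / [5, 8]
Final shape: (4, 3, 2).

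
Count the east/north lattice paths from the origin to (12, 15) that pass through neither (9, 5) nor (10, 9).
Number of paths = 14504984

Inclusion–exclusion. Total paths: C(27, 12) = 17383860. Through P₁: C(14, 9)·C(13, 3) = 572572. Through P₂: C(19, 10)·C(8, 2) = 2586584. Since P₁ is strictly southwest of P₂, a monotone path through both must visit P₁ then P₂; paths through both = C(14, 9)·C(5, 1)·C(8, 2) = 280280. Avoid both = 17383860 − 572572 − 2586584 + 280280 = 14504984.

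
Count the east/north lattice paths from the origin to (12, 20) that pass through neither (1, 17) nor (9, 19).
Number of paths = 198161928

Inclusion–exclusion. Total paths: C(32, 12) = 225792840. Through P₁: C(18, 1)·C(14, 11) = 6552. Through P₂: C(28, 9)·C(4, 3) = 27627600. Since P₁ is strictly southwest of P₂, a monotone path through both must visit P₁ then P₂; paths through both = C(18, 1)·C(10, 8)·C(4, 3) = 3240. Avoid both = 225792840 − 6552 − 27627600 + 3240 = 198161928.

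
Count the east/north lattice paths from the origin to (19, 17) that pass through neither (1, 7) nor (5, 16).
Number of paths = 8492292285

Inclusion–exclusion. Total paths: C(36, 19) = 8597496600. Through P₁: C(8, 1)·C(28, 18) = 104984880. Through P₂: C(21, 5)·C(15, 14) = 305235. Since P₁ is strictly southwest of P₂, a monotone path through both must visit P₁ then P₂; paths through both = C(8, 1)·C(13, 4)·C(15, 14) = 85800. Avoid both = 8597496600 − 104984880 − 305235 + 85800 = 8492292285.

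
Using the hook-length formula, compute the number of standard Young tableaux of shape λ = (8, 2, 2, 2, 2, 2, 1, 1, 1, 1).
# SYT of shape (8, 2, 2, 2, 2, 2, 1, 1, 1, 1) = 87867780

Hook-length formula: f^λ = n! / Π hook(c), product over all cells c of the Young diagram. For λ = (8, 2, 2, 2, 2, 2, 1, 1, 1, 1), n = 22 boxes. Hook lengths by row (left-to-right, top-to-bottom): [17, 12, 6, 5, 4, 3, 2, 1]; [10, 5]; [9, 4]; [8, 3]; [7, 2]; [6, 1]; [4]; [3]; [2]; [1]. Product of hooks = 12791955456000. So f^λ = 22! / 12791955456000 = 1124000727777607680000 / 12791955456000 = 87867780.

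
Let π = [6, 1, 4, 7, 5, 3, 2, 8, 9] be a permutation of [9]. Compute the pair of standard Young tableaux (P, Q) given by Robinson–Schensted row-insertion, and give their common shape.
P = [1, 2, 5, 8, 9] / [3, 7] / [4] / [6];  Q = [1, 3, 4, 8, 9] / [2, 5] / [6] / [7];  common shape = (5, 2, 1, 1)

Row-insert the values π_1, π_2, … into P one at a time, bumping the leftmost entry strictly greater than the inserted value down to the next row. The recording tableau Q records, in position (i, j), the step at which that cell was added to P.
  Insert 6 (step 1): P = [6];  Q = [1]
  Insert 1 (step 2): P = [1] / [6];  Q = [1] / [2]
  Insert 4 (step 3): P = [1, 4] / [6];  Q = [1, 3] / [2]
  Insert 7 (step 4): P = [1, 4, 7] / [6];  Q = [1, 3, 4] / [2]
  Insert 5 (step 5): P = [1, 4, 5] / [6, 7];  Q = [1, 3, 4] / [2, 5]
  Insert 3 (step 6): P = [1, 3, 5] / [4, 7] / [6];  Q = [1, 3, 4] / [2, 5] / [6]
  Insert 2 (step 7): P = [1, 2, 5] / [3, 7] / [4] / [6];  Q = [1, 3, 4] / [2, 5] / [6] / [7]
  Insert 8 (step 8): P = [1, 2, 5, 8] / [3, 7] / [4] / [6];  Q = [1, 3, 4, 8] / [2, 5] / [6] / [7]
  Insert 9 (step 9): P = [1, 2, 5, 8, 9] / [3, 7] / [4] / [6];  Q = [1, 3, 4, 8, 9] / [2, 5] / [6] / [7]
Final shape: (5, 2, 1, 1).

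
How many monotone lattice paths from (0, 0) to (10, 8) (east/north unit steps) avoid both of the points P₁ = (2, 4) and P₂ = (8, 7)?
Number of paths = 20808

Inclusion–exclusion. Total paths: C(18, 10) = 43758. Through P₁: C(6, 2)·C(12, 8) = 7425. Through P₂: C(15, 8)·C(3, 2) = 19305. Since P₁ is strictly southwest of P₂, a monotone path through both must visit P₁ then P₂; paths through both = C(6, 2)·C(9, 6)·C(3, 2) = 3780. Avoid both = 43758 − 7425 − 19305 + 3780 = 20808.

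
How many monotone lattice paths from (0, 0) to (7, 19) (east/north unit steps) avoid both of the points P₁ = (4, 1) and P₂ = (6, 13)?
Number of paths = 464411

Inclusion–exclusion. Total paths: C(26, 7) = 657800. Through P₁: C(5, 4)·C(21, 3) = 6650. Through P₂: C(19, 6)·C(7, 1) = 189924. Since P₁ is strictly southwest of P₂, a monotone path through both must visit P₁ then P₂; paths through both = C(5, 4)·C(14, 2)·C(7, 1) = 3185. Avoid both = 657800 − 6650 − 189924 + 3185 = 464411.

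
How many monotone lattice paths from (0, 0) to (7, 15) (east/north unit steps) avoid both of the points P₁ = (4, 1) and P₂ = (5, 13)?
Number of paths = 116126

Inclusion–exclusion. Total paths: C(22, 7) = 170544. Through P₁: C(5, 4)·C(17, 3) = 3400. Through P₂: C(18, 5)·C(4, 2) = 51408. Since P₁ is strictly southwest of P₂, a monotone path through both must visit P₁ then P₂; paths through both = C(5, 4)·C(13, 1)·C(4, 2) = 390. Avoid both = 170544 − 3400 − 51408 + 390 = 116126.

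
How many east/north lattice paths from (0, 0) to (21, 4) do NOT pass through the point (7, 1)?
Number of paths = 7210

Total paths from (0, 0) to (21, 4): C(25, 21) = 12650. Paths through (7, 1): (paths (0, 0) → (7, 1)) × (paths (7, 1) → (21, 4)) = C(8, 7) · C(17, 14) = 8 · 680 = 5440. Avoidance count = 12650 − 5440 = 7210.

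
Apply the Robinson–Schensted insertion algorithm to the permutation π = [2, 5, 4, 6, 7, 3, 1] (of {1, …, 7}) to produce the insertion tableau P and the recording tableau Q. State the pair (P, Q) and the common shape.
P = [1, 3, 6, 7] / [2] / [4] / [5];  Q = [1, 2, 4, 5] / [3] / [6] / [7];  common shape = (4, 1, 1, 1)

Row-insert the values π_1, π_2, … into P one at a time, bumping the leftmost entry strictly greater than the inserted value down to the next row. The recording tableau Q records, in position (i, j), the step at which that cell was added to P.
  Insert 2 (step 1): P = [2];  Q = [1]
  Insert 5 (step 2): P = [2, 5];  Q = [1, 2]
  Insert 4 (step 3): P = [2, 4] / [5];  Q = [1, 2] / [3]
  Insert 6 (step 4): P = [2, 4, 6] / [5];  Q = [1, 2, 4] / [3]
  Insert 7 (step 5): P = [2, 4, 6, 7] / [5];  Q = [1, 2, 4, 5] / [3]
  Insert 3 (step 6): P = [2, 3, 6, 7] / [4] / [5];  Q = [1, 2, 4, 5] / [3] / [6]
  Insert 1 (step 7): P = [1, 3, 6, 7] / [2] / [4] / [5];  Q = [1, 2, 4, 5] / [3] / [6] / [7]
Final shape: (4, 1, 1, 1).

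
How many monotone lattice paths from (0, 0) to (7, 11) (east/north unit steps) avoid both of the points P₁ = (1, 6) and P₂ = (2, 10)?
Number of paths = 28404

Inclusion–exclusion. Total paths: C(18, 7) = 31824. Through P₁: C(7, 1)·C(11, 6) = 3234. Through P₂: C(12, 2)·C(6, 5) = 396. Since P₁ is strictly southwest of P₂, a monotone path through both must visit P₁ then P₂; paths through both = C(7, 1)·C(5, 1)·C(6, 5) = 210. Avoid both = 31824 − 3234 − 396 + 210 = 28404.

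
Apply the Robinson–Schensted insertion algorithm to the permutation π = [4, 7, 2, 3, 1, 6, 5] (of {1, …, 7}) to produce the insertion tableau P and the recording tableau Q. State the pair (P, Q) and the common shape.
P = [1, 3, 5] / [2, 6] / [4, 7];  Q = [1, 2, 6] / [3, 4] / [5, 7];  common shape = (3, 2, 2)

Row-insert the values π_1, π_2, … into P one at a time, bumping the leftmost entry strictly greater than the inserted value down to the next row. The recording tableau Q records, in position (i, j), the step at which that cell was added to P.
  Insert 4 (step 1): P = [4];  Q = [1]
  Insert 7 (step 2): P = [4, 7];  Q = [1, 2]
  Insert 2 (step 3): P = [2, 7] / [4];  Q = [1, 2] / [3]
  Insert 3 (step 4): P = [2, 3] / [4, 7];  Q = [1, 2] / [3, 4]
  Insert 1 (step 5): P = [1, 3] / [2, 7] / [4];  Q = [1, 2] / [3, 4] / [5]
  Insert 6 (step 6): P = [1, 3, 6] / [2, 7] / [4];  Q = [1, 2, 6] / [3, 4] / [5]
  Insert 5 (step 7): P = [1, 3, 5] / [2, 6] / [4, 7];  Q = [1, 2, 6] / [3, 4] / [5, 7]
Final shape: (3, 2, 2).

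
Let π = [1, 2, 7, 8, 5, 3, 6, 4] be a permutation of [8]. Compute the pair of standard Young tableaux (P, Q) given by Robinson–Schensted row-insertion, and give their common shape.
P = [1, 2, 3, 4] / [5, 6] / [7, 8];  Q = [1, 2, 3, 4] / [5, 7] / [6, 8];  common shape = (4, 2, 2)

Row-insert the values π_1, π_2, … into P one at a time, bumping the leftmost entry strictly greater than the inserted value down to the next row. The recording tableau Q records, in position (i, j), the step at which that cell was added to P.
  Insert 1 (step 1): P = [1];  Q = [1]
  Insert 2 (step 2): P = [1, 2];  Q = [1, 2]
  Insert 7 (step 3): P = [1, 2, 7];  Q = [1, 2, 3]
  Insert 8 (step 4): P = [1, 2, 7, 8];  Q = [1, 2, 3, 4]
  Insert 5 (step 5): P = [1, 2, 5, 8] / [7];  Q = [1, 2, 3, 4] / [5]
  Insert 3 (step 6): P = [1, 2, 3, 8] / [5] / [7];  Q = [1, 2, 3, 4] / [5] / [6]
  Insert 6 (step 7): P = [1, 2, 3, 6] / [5, 8] / [7];  Q = [1, 2, 3, 4] / [5, 7] / [6]
  Insert 4 (step 8): P = [1, 2, 3, 4] / [5, 6] / [7, 8];  Q = [1, 2, 3, 4] / [5, 7] / [6, 8]
Final shape: (4, 2, 2).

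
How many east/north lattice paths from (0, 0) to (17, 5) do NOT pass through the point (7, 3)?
Number of paths = 18414

Total paths from (0, 0) to (17, 5): C(22, 17) = 26334. Paths through (7, 3): (paths (0, 0) → (7, 3)) × (paths (7, 3) → (17, 5)) = C(10, 7) · C(12, 10) = 120 · 66 = 7920. Avoidance count = 26334 − 7920 = 18414.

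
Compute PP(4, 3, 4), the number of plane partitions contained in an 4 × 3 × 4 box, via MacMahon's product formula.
PP(4, 3, 4) = 24696

Evaluate the triple product over i = 1..4, j = 1..3, k = 1..4. The factors are (2/1) · (3/2) · (4/3) · (5/4) · (3/2) · (4/3) · (5/4) · (6/5) · … (48 factors total). The numerators and denominators telescope so the product is an integer; carrying out the multiplication exactly gives PP(4, 3, 4) = 24696.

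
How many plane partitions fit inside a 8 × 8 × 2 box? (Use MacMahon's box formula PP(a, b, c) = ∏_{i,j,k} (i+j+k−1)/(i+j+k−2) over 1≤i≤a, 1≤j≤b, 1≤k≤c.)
PP(8, 8, 2) = 34763300

Evaluate the triple product over i = 1..8, j = 1..8, k = 1..2. The factors are (2/1) · (3/2) · (3/2) · (4/3) · (4/3) · (5/4) · (5/4) · (6/5) · … (128 factors total). The numerators and denominators telescope so the product is an integer; carrying out the multiplication exactly gives PP(8, 8, 2) = 34763300.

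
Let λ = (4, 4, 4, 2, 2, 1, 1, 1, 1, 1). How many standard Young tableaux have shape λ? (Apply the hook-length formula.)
# SYT of shape (4, 4, 4, 2, 2, 1, 1, 1, 1, 1) = 73256400

Hook-length formula: f^λ = n! / Π hook(c), product over all cells c of the Young diagram. For λ = (4, 4, 4, 2, 2, 1, 1, 1, 1, 1), n = 21 boxes. Hook lengths by row (left-to-right, top-to-bottom): [13, 7, 4, 3]; [12, 6, 3, 2]; [11, 5, 2, 1]; [8, 2]; [7, 1]; [5]; [4]; [3]; [2]; [1]. Product of hooks = 697426329600. So f^λ = 21! / 697426329600 = 51090942171709440000 / 697426329600 = 73256400.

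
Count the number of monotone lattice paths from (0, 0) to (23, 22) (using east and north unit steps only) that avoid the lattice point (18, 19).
Number of paths = 3127047977400

Total paths from (0, 0) to (23, 22): C(45, 23) = 4116715363800. Paths through (18, 19): (paths (0, 0) → (18, 19)) × (paths (18, 19) → (23, 22)) = C(37, 18) · C(8, 5) = 17672631900 · 56 = 989667386400. Avoidance count = 4116715363800 − 989667386400 = 3127047977400.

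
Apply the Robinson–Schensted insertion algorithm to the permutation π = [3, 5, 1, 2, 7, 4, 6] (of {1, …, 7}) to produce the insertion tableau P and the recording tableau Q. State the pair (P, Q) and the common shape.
P = [1, 2, 4, 6] / [3, 5, 7];  Q = [1, 2, 5, 7] / [3, 4, 6];  common shape = (4, 3)

Row-insert the values π_1, π_2, … into P one at a time, bumping the leftmost entry strictly greater than the inserted value down to the next row. The recording tableau Q records, in position (i, j), the step at which that cell was added to P.
  Insert 3 (step 1): P = [3];  Q = [1]
  Insert 5 (step 2): P = [3, 5];  Q = [1, 2]
  Insert 1 (step 3): P = [1, 5] / [3];  Q = [1, 2] / [3]
  Insert 2 (step 4): P = [1, 2] / [3, 5];  Q = [1, 2] / [3, 4]
  Insert 7 (step 5): P = [1, 2, 7] / [3, 5];  Q = [1, 2, 5] / [3, 4]
  Insert 4 (step 6): P = [1, 2, 4] / [3, 5, 7];  Q = [1, 2, 5] / [3, 4, 6]
  Insert 6 (step 7): P = [1, 2, 4, 6] / [3, 5, 7];  Q = [1, 2, 5, 7] / [3, 4, 6]
Final shape: (4, 3).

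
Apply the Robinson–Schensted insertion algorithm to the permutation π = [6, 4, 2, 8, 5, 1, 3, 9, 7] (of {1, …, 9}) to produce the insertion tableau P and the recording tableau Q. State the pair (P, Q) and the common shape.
P = [1, 3, 7] / [2, 5, 9] / [4, 8] / [6];  Q = [1, 4, 8] / [2, 5, 9] / [3, 7] / [6];  common shape = (3, 3, 2, 1)

Row-insert the values π_1, π_2, … into P one at a time, bumping the leftmost entry strictly greater than the inserted value down to the next row. The recording tableau Q records, in position (i, j), the step at which that cell was added to P.
  Insert 6 (step 1): P = [6];  Q = [1]
  Insert 4 (step 2): P = [4] / [6];  Q = [1] / [2]
  Insert 2 (step 3): P = [2] / [4] / [6];  Q = [1] / [2] / [3]
  Insert 8 (step 4): P = [2, 8] / [4] / [6];  Q = [1, 4] / [2] / [3]
  Insert 5 (step 5): P = [2, 5] / [4, 8] / [6];  Q = [1, 4] / [2, 5] / [3]
  Insert 1 (step 6): P = [1, 5] / [2, 8] / [4] / [6];  Q = [1, 4] / [2, 5] / [3] / [6]
  Insert 3 (step 7): P = [1, 3] / [2, 5] / [4, 8] / [6];  Q = [1, 4] / [2, 5] / [3, 7] / [6]
  Insert 9 (step 8): P = [1, 3, 9] / [2, 5] / [4, 8] / [6];  Q = [1, 4, 8] / [2, 5] / [3, 7] / [6]
  Insert 7 (step 9): P = [1, 3, 7] / [2, 5, 9] / [4, 8] / [6];  Q = [1, 4, 8] / [2, 5, 9] / [3, 7] / [6]
Final shape: (3, 3, 2, 1).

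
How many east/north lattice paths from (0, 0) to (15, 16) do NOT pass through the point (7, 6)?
Number of paths = 225451467

Total paths from (0, 0) to (15, 16): C(31, 15) = 300540195. Paths through (7, 6): (paths (0, 0) → (7, 6)) × (paths (7, 6) → (15, 16)) = C(13, 7) · C(18, 8) = 1716 · 43758 = 75088728. Avoidance count = 300540195 − 75088728 = 225451467.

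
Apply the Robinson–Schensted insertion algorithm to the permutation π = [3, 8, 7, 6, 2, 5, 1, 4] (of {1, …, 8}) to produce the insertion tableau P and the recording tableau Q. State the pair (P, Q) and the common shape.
P = [1, 4] / [2, 5] / [3, 6] / [7] / [8];  Q = [1, 2] / [3, 6] / [4, 8] / [5] / [7];  common shape = (2, 2, 2, 1, 1)

Row-insert the values π_1, π_2, … into P one at a time, bumping the leftmost entry strictly greater than the inserted value down to the next row. The recording tableau Q records, in position (i, j), the step at which that cell was added to P.
  Insert 3 (step 1): P = [3];  Q = [1]
  Insert 8 (step 2): P = [3, 8];  Q = [1, 2]
  Insert 7 (step 3): P = [3, 7] / [8];  Q = [1, 2] / [3]
  Insert 6 (step 4): P = [3, 6] / [7] / [8];  Q = [1, 2] / [3] / [4]
  Insert 2 (step 5): P = [2, 6] / [3] / [7] / [8];  Q = [1, 2] / [3] / [4] / [5]
  Insert 5 (step 6): P = [2, 5] / [3, 6] / [7] / [8];  Q = [1, 2] / [3, 6] / [4] / [5]
  Insert 1 (step 7): P = [1, 5] / [2, 6] / [3] / [7] / [8];  Q = [1, 2] / [3, 6] / [4] / [5] / [7]
  Insert 4 (step 8): P = [1, 4] / [2, 5] / [3, 6] / [7] / [8];  Q = [1, 2] / [3, 6] / [4, 8] / [5] / [7]
Final shape: (2, 2, 2, 1, 1).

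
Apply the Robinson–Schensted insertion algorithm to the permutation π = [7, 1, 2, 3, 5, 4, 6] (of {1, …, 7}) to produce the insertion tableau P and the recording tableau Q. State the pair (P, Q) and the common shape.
P = [1, 2, 3, 4, 6] / [5] / [7];  Q = [1, 3, 4, 5, 7] / [2] / [6];  common shape = (5, 1, 1)

Row-insert the values π_1, π_2, … into P one at a time, bumping the leftmost entry strictly greater than the inserted value down to the next row. The recording tableau Q records, in position (i, j), the step at which that cell was added to P.
  Insert 7 (step 1): P = [7];  Q = [1]
  Insert 1 (step 2): P = [1] / [7];  Q = [1] / [2]
  Insert 2 (step 3): P = [1, 2] / [7];  Q = [1, 3] / [2]
  Insert 3 (step 4): P = [1, 2, 3] / [7];  Q = [1, 3, 4] / [2]
  Insert 5 (step 5): P = [1, 2, 3, 5] / [7];  Q = [1, 3, 4, 5] / [2]
  Insert 4 (step 6): P = [1, 2, 3, 4] / [5] / [7];  Q = [1, 3, 4, 5] / [2] / [6]
  Insert 6 (step 7): P = [1, 2, 3, 4, 6] / [5] / [7];  Q = [1, 3, 4, 5, 7] / [2] / [6]
Final shape: (5, 1, 1).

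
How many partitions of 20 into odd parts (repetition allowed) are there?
p_odd(20) = 64

Enumerate partitions using only odd parts via the recurrence o(n, m) = o(n, m−2) + o(n−m, m) over odd m, starting from the largest odd part ≤ n. This gives p_odd(20) = 64. (Euler's theorem: equals the count of distinct-part partitions.)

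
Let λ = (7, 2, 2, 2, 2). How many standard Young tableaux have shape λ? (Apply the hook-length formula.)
# SYT of shape (7, 2, 2, 2, 2) = 34398

Hook-length formula: f^λ = n! / Π hook(c), product over all cells c of the Young diagram. For λ = (7, 2, 2, 2, 2), n = 15 boxes. Hook lengths by row (left-to-right, top-to-bottom): [11, 10, 5, 4, 3, 2, 1]; [5, 4]; [4, 3]; [3, 2]; [2, 1]. Product of hooks = 38016000. So f^λ = 15! / 38016000 = 1307674368000 / 38016000 = 34398.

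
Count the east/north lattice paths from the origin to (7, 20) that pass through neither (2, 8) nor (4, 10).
Number of paths = 400504

Inclusion–exclusion. Total paths: C(27, 7) = 888030. Through P₁: C(10, 2)·C(17, 5) = 278460. Through P₂: C(14, 4)·C(13, 3) = 286286. Since P₁ is strictly southwest of P₂, a monotone path through both must visit P₁ then P₂; paths through both = C(10, 2)·C(4, 2)·C(13, 3) = 77220. Avoid both = 888030 − 278460 − 286286 + 77220 = 400504.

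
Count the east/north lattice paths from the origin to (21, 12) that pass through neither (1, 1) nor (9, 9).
Number of paths = 175062290

Inclusion–exclusion. Total paths: C(33, 21) = 354817320. Through P₁: C(2, 1)·C(31, 20) = 169344630. Through P₂: C(18, 9)·C(15, 12) = 22122100. Since P₁ is strictly southwest of P₂, a monotone path through both must visit P₁ then P₂; paths through both = C(2, 1)·C(16, 8)·C(15, 12) = 11711700. Avoid both = 354817320 − 169344630 − 22122100 + 11711700 = 175062290.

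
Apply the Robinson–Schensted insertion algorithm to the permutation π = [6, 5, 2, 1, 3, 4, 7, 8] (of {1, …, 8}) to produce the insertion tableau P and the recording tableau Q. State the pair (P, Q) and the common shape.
P = [1, 3, 4, 7, 8] / [2] / [5] / [6];  Q = [1, 5, 6, 7, 8] / [2] / [3] / [4];  common shape = (5, 1, 1, 1)

Row-insert the values π_1, π_2, … into P one at a time, bumping the leftmost entry strictly greater than the inserted value down to the next row. The recording tableau Q records, in position (i, j), the step at which that cell was added to P.
  Insert 6 (step 1): P = [6];  Q = [1]
  Insert 5 (step 2): P = [5] / [6];  Q = [1] / [2]
  Insert 2 (step 3): P = [2] / [5] / [6];  Q = [1] / [2] / [3]
  Insert 1 (step 4): P = [1] / [2] / [5] / [6];  Q = [1] / [2] / [3] / [4]
  Insert 3 (step 5): P = [1, 3] / [2] / [5] / [6];  Q = [1, 5] / [2] / [3] / [4]
  Insert 4 (step 6): P = [1, 3, 4] / [2] / [5] / [6];  Q = [1, 5, 6] / [2] / [3] / [4]
  Insert 7 (step 7): P = [1, 3, 4, 7] / [2] / [5] / [6];  Q = [1, 5, 6, 7] / [2] / [3] / [4]
  Insert 8 (step 8): P = [1, 3, 4, 7, 8] / [2] / [5] / [6];  Q = [1, 5, 6, 7, 8] / [2] / [3] / [4]
Final shape: (5, 1, 1, 1).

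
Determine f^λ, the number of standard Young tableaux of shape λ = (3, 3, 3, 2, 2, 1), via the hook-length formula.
# SYT of shape (3, 3, 3, 2, 2, 1) = 15015

Hook-length formula: f^λ = n! / Π hook(c), product over all cells c of the Young diagram. For λ = (3, 3, 3, 2, 2, 1), n = 14 boxes. Hook lengths by row (left-to-right, top-to-bottom): [8, 6, 3]; [7, 5, 2]; [6, 4, 1]; [4, 2]; [3, 1]; [1]. Product of hooks = 5806080. So f^λ = 14! / 5806080 = 87178291200 / 5806080 = 15015.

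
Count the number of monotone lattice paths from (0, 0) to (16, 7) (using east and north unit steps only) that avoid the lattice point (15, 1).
Number of paths = 245045

Total paths from (0, 0) to (16, 7): C(23, 16) = 245157. Paths through (15, 1): (paths (0, 0) → (15, 1)) × (paths (15, 1) → (16, 7)) = C(16, 15) · C(7, 1) = 16 · 7 = 112. Avoidance count = 245157 − 112 = 245045.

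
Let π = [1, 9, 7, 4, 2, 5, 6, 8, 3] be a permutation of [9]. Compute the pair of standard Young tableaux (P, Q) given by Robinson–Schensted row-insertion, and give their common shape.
P = [1, 2, 3, 6, 8] / [4, 5] / [7] / [9];  Q = [1, 2, 6, 7, 8] / [3, 9] / [4] / [5];  common shape = (5, 2, 1, 1)

Row-insert the values π_1, π_2, … into P one at a time, bumping the leftmost entry strictly greater than the inserted value down to the next row. The recording tableau Q records, in position (i, j), the step at which that cell was added to P.
  Insert 1 (step 1): P = [1];  Q = [1]
  Insert 9 (step 2): P = [1, 9];  Q = [1, 2]
  Insert 7 (step 3): P = [1, 7] / [9];  Q = [1, 2] / [3]
  Insert 4 (step 4): P = [1, 4] / [7] / [9];  Q = [1, 2] / [3] / [4]
  Insert 2 (step 5): P = [1, 2] / [4] / [7] / [9];  Q = [1, 2] / [3] / [4] / [5]
  Insert 5 (step 6): P = [1, 2, 5] / [4] / [7] / [9];  Q = [1, 2, 6] / [3] / [4] / [5]
  Insert 6 (step 7): P = [1, 2, 5, 6] / [4] / [7] / [9];  Q = [1, 2, 6, 7] / [3] / [4] / [5]
  Insert 8 (step 8): P = [1, 2, 5, 6, 8] / [4] / [7] / [9];  Q = [1, 2, 6, 7, 8] / [3] / [4] / [5]
  Insert 3 (step 9): P = [1, 2, 3, 6, 8] / [4, 5] / [7] / [9];  Q = [1, 2, 6, 7, 8] / [3, 9] / [4] / [5]
Final shape: (5, 2, 1, 1).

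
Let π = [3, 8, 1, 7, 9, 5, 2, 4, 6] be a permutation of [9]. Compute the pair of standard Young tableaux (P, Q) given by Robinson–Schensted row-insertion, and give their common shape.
P = [1, 2, 4, 6] / [3, 5, 9] / [7] / [8];  Q = [1, 2, 5, 9] / [3, 4, 8] / [6] / [7];  common shape = (4, 3, 1, 1)

Row-insert the values π_1, π_2, … into P one at a time, bumping the leftmost entry strictly greater than the inserted value down to the next row. The recording tableau Q records, in position (i, j), the step at which that cell was added to P.
  Insert 3 (step 1): P = [3];  Q = [1]
  Insert 8 (step 2): P = [3, 8];  Q = [1, 2]
  Insert 1 (step 3): P = [1, 8] / [3];  Q = [1, 2] / [3]
  Insert 7 (step 4): P = [1, 7] / [3, 8];  Q = [1, 2] / [3, 4]
  Insert 9 (step 5): P = [1, 7, 9] / [3, 8];  Q = [1, 2, 5] / [3, 4]
  Insert 5 (step 6): P = [1, 5, 9] / [3, 7] / [8];  Q = [1, 2, 5] / [3, 4] / [6]
  Insert 2 (step 7): P = [1, 2, 9] / [3, 5] / [7] / [8];  Q = [1, 2, 5] / [3, 4] / [6] / [7]
  Insert 4 (step 8): P = [1, 2, 4] / [3, 5, 9] / [7] / [8];  Q = [1, 2, 5] / [3, 4, 8] / [6] / [7]
  Insert 6 (step 9): P = [1, 2, 4, 6] / [3, 5, 9] / [7] / [8];  Q = [1, 2, 5, 9] / [3, 4, 8] / [6] / [7]
Final shape: (4, 3, 1, 1).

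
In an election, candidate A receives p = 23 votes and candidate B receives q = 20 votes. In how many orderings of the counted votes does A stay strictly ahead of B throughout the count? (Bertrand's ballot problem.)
Strict-lead orderings = 67016296620

Total orderings of the 43 votes with 23 for A: C(43, 23) = 960566918220. By the Bertrand ballot formula (Cycle Lemma / reflection principle), the number of orderings in which A is strictly ahead of B throughout is (p − q)/(p + q) · C(p + q, p) = (23 − 20)/(23 + 20) · 960566918220 = 67016296620.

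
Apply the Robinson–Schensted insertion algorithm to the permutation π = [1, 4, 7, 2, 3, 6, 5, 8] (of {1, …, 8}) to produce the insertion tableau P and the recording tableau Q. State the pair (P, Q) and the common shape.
P = [1, 2, 3, 5, 8] / [4, 6] / [7];  Q = [1, 2, 3, 6, 8] / [4, 5] / [7];  common shape = (5, 2, 1)

Row-insert the values π_1, π_2, … into P one at a time, bumping the leftmost entry strictly greater than the inserted value down to the next row. The recording tableau Q records, in position (i, j), the step at which that cell was added to P.
  Insert 1 (step 1): P = [1];  Q = [1]
  Insert 4 (step 2): P = [1, 4];  Q = [1, 2]
  Insert 7 (step 3): P = [1, 4, 7];  Q = [1, 2, 3]
  Insert 2 (step 4): P = [1, 2, 7] / [4];  Q = [1, 2, 3] / [4]
  Insert 3 (step 5): P = [1, 2, 3] / [4, 7];  Q = [1, 2, 3] / [4, 5]
  Insert 6 (step 6): P = [1, 2, 3, 6] / [4, 7];  Q = [1, 2, 3, 6] / [4, 5]
  Insert 5 (step 7): P = [1, 2, 3, 5] / [4, 6] / [7];  Q = [1, 2, 3, 6] / [4, 5] / [7]
  Insert 8 (step 8): P = [1, 2, 3, 5, 8] / [4, 6] / [7];  Q = [1, 2, 3, 6, 8] / [4, 5] / [7]
Final shape: (5, 2, 1).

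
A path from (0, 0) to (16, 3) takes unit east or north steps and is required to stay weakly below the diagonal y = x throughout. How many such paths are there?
Number of paths = 798

By the reflection principle (André's argument), the number of monotone paths to (16, 3) with n ≤ m that never go above y = x is C(19, 16) − C(19, 17) = 969 − 171 = 798.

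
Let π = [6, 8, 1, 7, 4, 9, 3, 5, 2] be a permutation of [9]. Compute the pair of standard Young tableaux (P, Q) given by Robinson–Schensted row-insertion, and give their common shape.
P = [1, 2, 5] / [3, 7, 9] / [4] / [6] / [8];  Q = [1, 2, 6] / [3, 4, 8] / [5] / [7] / [9];  common shape = (3, 3, 1, 1, 1)

Row-insert the values π_1, π_2, … into P one at a time, bumping the leftmost entry strictly greater than the inserted value down to the next row. The recording tableau Q records, in position (i, j), the step at which that cell was added to P.
  Insert 6 (step 1): P = [6];  Q = [1]
  Insert 8 (step 2): P = [6, 8];  Q = [1, 2]
  Insert 1 (step 3): P = [1, 8] / [6];  Q = [1, 2] / [3]
  Insert 7 (step 4): P = [1, 7] / [6, 8];  Q = [1, 2] / [3, 4]
  Insert 4 (step 5): P = [1, 4] / [6, 7] / [8];  Q = [1, 2] / [3, 4] / [5]
  Insert 9 (step 6): P = [1, 4, 9] / [6, 7] / [8];  Q = [1, 2, 6] / [3, 4] / [5]
  Insert 3 (step 7): P = [1, 3, 9] / [4, 7] / [6] / [8];  Q = [1, 2, 6] / [3, 4] / [5] / [7]
  Insert 5 (step 8): P = [1, 3, 5] / [4, 7, 9] / [6] / [8];  Q = [1, 2, 6] / [3, 4, 8] / [5] / [7]
  Insert 2 (step 9): P = [1, 2, 5] / [3, 7, 9] / [4] / [6] / [8];  Q = [1, 2, 6] / [3, 4, 8] / [5] / [7] / [9]
Final shape: (3, 3, 1, 1, 1).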